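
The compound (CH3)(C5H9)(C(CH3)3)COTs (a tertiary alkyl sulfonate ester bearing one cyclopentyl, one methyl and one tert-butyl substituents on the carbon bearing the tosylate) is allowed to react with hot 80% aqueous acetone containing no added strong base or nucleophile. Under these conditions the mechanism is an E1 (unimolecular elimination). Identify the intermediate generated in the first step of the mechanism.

Step 1: Ionisation: the C–O σ-bond cleaves heterolytically; both bonding electrons depart with TsO⁻, leaving a tertiary carbocation at the α-carbon.
After step 1 the species present is a tertiary carbocation.

tertiary carbocation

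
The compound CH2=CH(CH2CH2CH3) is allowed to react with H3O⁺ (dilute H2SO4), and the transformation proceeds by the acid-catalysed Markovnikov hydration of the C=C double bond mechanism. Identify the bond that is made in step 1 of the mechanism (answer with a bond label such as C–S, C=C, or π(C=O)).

Step 1: Protonation of the alkene by H3O⁺: the π bond acts as the nucleophile and picks up H⁺, giving the more stable (Markovnikov) secondary carbocation. H2O is released.
The bond formed in this step is the C–H bond.

C–H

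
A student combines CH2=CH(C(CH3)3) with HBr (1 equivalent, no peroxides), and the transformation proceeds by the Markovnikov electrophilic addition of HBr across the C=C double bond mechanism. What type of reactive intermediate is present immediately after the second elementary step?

Step 1: Protonation of the alkene by HBr: the π bond acts as the nucleophile and picks up H⁺, giving the more stable (Markovnikov) secondary carbocation. The H–Br bond breaks heterolytically, releasing Br⁻.
Step 2: Carbocation rearrangement: a 1,2-methyl shift from the adjacent tert-butyl carbon converts the initially-formed secondary cation into the more stable tertiary cation.
After step 2 the species present is a tertiary carbocation.

tertiary carbocation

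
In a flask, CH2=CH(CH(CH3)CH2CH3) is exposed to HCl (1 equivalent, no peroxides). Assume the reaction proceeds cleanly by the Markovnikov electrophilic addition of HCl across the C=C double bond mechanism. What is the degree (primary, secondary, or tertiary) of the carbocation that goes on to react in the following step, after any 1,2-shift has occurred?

Step 1: The π electrons of the C=C bond attack a proton of HCl; Markovnikov addition places the new C–H on the less-substituted alkene carbon, so the positive charge ends up on the more-substituted carbon — a secondary carbocation. The H–Cl bond breaks heterolytically, releasing Cl⁻.
Step 2: A 1,2-hydride shift from the adjacent sec-butyl carbon moves the positive charge from the secondary centre to an adjacent carbon, generating a more stable tertiary carbocation.
The cation rearranges from secondary to tertiary via a 1,2-hydride shift from the adjacent sec-butyl carbon; the tertiary cation is what reacts next.

tertiary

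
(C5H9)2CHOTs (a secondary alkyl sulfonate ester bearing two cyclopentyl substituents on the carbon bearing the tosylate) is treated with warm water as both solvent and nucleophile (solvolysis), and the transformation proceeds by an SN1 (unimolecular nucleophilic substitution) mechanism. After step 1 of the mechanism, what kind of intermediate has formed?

Step 1: Rate-determining heterolysis of the C–O bond gives TsO⁻ and a secondary carbocation.
After step 1 the species present is a secondary carbocation.

secondary carbocation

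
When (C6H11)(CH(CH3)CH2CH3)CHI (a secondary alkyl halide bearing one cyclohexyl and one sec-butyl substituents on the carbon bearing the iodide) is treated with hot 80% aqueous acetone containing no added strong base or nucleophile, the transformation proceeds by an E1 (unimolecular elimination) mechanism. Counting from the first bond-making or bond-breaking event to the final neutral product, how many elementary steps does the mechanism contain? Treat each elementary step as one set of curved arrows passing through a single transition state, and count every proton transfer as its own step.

Step 1: Rate-determining heterolysis of the C–I bond gives I⁻ and a secondary carbocation.
Step 2: A 1,2-hydride shift from the adjacent cyclohexyl carbon moves the positive charge from the secondary centre to an adjacent carbon, generating a more stable tertiary carbocation.
Step 3: Loss of a β-proton to a water molecule of the solvent: the C–H bonding pair collapses toward the cationic carbon to form the C=C π bond, yielding the alkene.
Total: 3 elementary steps.

3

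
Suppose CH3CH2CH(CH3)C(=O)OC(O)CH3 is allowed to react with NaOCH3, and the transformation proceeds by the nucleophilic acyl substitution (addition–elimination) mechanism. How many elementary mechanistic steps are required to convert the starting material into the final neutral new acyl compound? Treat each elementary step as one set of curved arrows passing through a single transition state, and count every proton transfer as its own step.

Step 1: Nucleophilic addition of CH3O⁻ to the acyl carbon breaks the π(C=O) bond and yields a tetrahedral, anionic intermediate.
Step 2: Collapse of the tetrahedral intermediate: the alkoxide oxygen pushes its lone pair back to re-form C=O while CH3CO2⁻ leaves.
Total: 2 elementary steps.

2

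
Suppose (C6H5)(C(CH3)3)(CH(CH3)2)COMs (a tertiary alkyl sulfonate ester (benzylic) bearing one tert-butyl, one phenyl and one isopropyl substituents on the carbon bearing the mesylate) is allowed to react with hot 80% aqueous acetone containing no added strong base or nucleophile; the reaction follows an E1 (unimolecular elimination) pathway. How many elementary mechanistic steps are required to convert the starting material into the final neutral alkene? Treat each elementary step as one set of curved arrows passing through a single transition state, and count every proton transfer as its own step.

2

Step 1: The C–O bond breaks with both electrons going to the mesylate; MsO⁻ leaves and a tertiary carbocation remains.
(No 1,2-shift: no single shift to an adjacent carbon would give a more stable cation.)
Step 2: Loss of a β-proton to a water molecule of the solvent: the C–H bonding pair collapses toward the cationic carbon to form the C=C π bond, yielding the alkene.
Total: 2 elementary steps.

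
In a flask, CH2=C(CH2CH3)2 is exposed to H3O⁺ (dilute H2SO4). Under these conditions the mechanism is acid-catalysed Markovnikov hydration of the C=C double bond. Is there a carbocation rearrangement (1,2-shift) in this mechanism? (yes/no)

The first-formed carbocation is tertiary.
No single 1,2-shift to an adjacent carbon would produce a more-substituted cation than the one already present, so no rearrangement occurs.

no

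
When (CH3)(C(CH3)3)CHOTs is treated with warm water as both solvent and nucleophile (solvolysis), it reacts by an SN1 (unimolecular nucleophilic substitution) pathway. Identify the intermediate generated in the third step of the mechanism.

Step 1: Ionisation: the C–O σ-bond cleaves heterolytically; both bonding electrons depart with TsO⁻, leaving a secondary carbocation at the α-carbon.
Step 2: A methyl group with its bonding pair migrates from the adjacent tert-butyl carbon to the cationic centre — a 1,2-methyl shift — upgrading the secondary cation to a tertiary one.
Step 3: A lone pair on the oxygen of H2O attacks the carbocation, forming a new C–O σ-bond and an oxonium ion.
After step 3 the species present is an oxonium ion.

oxonium ion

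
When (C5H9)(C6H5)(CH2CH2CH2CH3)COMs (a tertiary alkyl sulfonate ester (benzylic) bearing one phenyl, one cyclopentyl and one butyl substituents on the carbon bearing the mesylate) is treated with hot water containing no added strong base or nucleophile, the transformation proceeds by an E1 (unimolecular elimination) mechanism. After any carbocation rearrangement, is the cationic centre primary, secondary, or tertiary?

tertiary

Step 1: Ionisation: the C–O σ-bond cleaves heterolytically; both bonding electrons depart with MsO⁻, leaving a tertiary carbocation at the α-carbon.
No single 1,2-shift to an adjacent carbon would give a more-substituted cation, so no rearrangement occurs.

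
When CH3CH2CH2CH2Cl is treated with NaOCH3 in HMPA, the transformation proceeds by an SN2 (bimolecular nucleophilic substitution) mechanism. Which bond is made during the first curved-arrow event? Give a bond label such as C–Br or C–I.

Step 1: Backside attack by CH3O⁻ on the carbon bearing the chloride: the new C–O bond forms as the C–Cl bond breaks, with Walden inversion at carbon.
The bond formed in this step is the C–O bond.

C–O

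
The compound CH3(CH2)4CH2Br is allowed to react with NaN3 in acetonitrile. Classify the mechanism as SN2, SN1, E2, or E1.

Conditions: a primary substrate with a strong nucleophile in the polar aprotic solvent acetonitrile.
These conditions are the textbook signature of the SN2 pathway.
An unhindered substrate with a strong nucleophile in a polar aprotic solvent favours one-step backside displacement.

SN2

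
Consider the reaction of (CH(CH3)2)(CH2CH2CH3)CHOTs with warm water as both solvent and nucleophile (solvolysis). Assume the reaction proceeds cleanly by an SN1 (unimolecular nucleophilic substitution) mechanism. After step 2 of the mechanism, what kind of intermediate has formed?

tertiary carbocation

Step 1: Rate-determining heterolysis of the C–O bond gives TsO⁻ and a secondary carbocation.
Step 2: A 1,2-hydride shift from the adjacent isopropyl carbon moves the positive charge from the secondary centre to an adjacent carbon, generating a more stable tertiary carbocation.
After step 2 the species present is a tertiary carbocation.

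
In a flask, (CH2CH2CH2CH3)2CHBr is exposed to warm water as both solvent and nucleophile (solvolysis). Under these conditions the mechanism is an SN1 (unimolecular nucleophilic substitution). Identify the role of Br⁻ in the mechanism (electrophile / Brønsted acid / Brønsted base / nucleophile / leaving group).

leaving group

Step 1: Ionisation: the C–Br σ-bond cleaves heterolytically; both bonding electrons depart with Br⁻, leaving a secondary carbocation at the α-carbon.
Br⁻ departs with both electrons of the breaking σ-bond — that is the definition of a leaving group.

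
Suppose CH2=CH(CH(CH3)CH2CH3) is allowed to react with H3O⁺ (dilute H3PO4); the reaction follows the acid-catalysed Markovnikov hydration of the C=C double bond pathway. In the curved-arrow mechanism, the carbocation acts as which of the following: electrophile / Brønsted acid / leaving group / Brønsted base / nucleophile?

Step 3: A lone pair on the oxygen of H2O attacks the carbocation, forming a C–O bond and an oxonium ion (a protonated alcohol).
The carbocation accepts an electron pair into an empty or π* orbital — it is the electrophile.

electrophile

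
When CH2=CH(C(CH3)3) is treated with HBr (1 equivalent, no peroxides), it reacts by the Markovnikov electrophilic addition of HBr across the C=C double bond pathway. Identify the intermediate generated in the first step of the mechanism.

secondary carbocation

Step 1: Electrophilic addition begins with the π(C=C) electrons forming a bond to the proton of HBr. Following Markovnikov's rule, the resulting cation is secondary. The H–Br bond breaks heterolytically, releasing Br⁻.
After step 1 the species present is a secondary carbocation.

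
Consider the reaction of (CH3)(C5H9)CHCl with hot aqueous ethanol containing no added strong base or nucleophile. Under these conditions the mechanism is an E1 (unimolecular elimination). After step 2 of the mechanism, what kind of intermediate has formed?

tertiary carbocation

Step 1: Rate-determining heterolysis of the C–Cl bond gives Cl⁻ and a secondary carbocation.
Step 2: Carbocation rearrangement: a 1,2-hydride shift from the adjacent cyclopentyl carbon converts the initially-formed secondary cation into the more stable tertiary cation.
After step 2 the species present is a tertiary carbocation.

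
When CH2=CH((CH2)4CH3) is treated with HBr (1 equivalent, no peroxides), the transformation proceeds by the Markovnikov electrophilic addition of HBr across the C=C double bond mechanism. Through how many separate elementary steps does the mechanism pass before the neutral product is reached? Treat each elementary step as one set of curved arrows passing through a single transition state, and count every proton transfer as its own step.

Step 1: The π electrons of the C=C bond attack a proton of HBr; Markovnikov addition places the new C–H on the less-substituted alkene carbon, so the positive charge ends up on the more-substituted carbon — a secondary carbocation. The H–Br bond breaks heterolytically, releasing Br⁻.
(No 1,2-shift: no single shift to an adjacent carbon would give a more stable cation.)
Step 2: Nucleophilic attack by Br⁻ on the carbocation completes the addition, giving R–Br.
Total: 2 elementary steps.

2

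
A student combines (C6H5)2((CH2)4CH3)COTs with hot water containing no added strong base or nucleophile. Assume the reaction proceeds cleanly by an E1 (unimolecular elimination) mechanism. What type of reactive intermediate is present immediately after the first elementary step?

tertiary carbocation

Step 1: Ionisation: the C–O σ-bond cleaves heterolytically; both bonding electrons depart with TsO⁻, leaving a tertiary carbocation at the α-carbon.
After step 1 the species present is a tertiary carbocation.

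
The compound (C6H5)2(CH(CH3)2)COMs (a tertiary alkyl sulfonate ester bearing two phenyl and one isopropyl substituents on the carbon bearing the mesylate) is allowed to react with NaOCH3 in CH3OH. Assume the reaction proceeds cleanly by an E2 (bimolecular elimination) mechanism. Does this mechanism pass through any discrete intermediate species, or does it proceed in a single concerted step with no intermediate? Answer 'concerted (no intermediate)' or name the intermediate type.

concerted (no intermediate)

The strong base CH3O⁻ removes a β-hydrogen; in the same concerted event the electrons of the breaking C–H bond form the new π(C=C) bond and the C–O σ-bond breaks, expelling MsO⁻. Anti-periplanar geometry; one transition state.
All bond changes occur in one transition state; no discrete intermediate is formed.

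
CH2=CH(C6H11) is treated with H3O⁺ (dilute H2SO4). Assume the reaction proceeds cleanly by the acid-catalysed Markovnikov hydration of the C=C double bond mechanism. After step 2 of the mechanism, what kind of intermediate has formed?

Step 1: Protonation of the alkene by H3O⁺: the π bond acts as the nucleophile and picks up H⁺, giving the more stable (Markovnikov) secondary carbocation. H2O is released.
Step 2: A 1,2-hydride shift from the adjacent cyclohexyl carbon moves the positive charge from the secondary centre to an adjacent carbon, generating a more stable tertiary carbocation.
After step 2 the species present is a tertiary carbocation.

tertiary carbocation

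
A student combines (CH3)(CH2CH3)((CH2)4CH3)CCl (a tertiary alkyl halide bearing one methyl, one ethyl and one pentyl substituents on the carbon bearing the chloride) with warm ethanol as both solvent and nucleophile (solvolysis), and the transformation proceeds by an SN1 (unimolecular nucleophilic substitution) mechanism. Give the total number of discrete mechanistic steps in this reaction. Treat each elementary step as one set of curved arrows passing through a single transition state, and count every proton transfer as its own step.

Step 1: Unassisted departure of Cl⁻ (taking the C–Cl bonding pair) generates a tertiary carbocation.
(No 1,2-shift: no single shift to an adjacent carbon would give a more stable cation.)
Step 2: CH3CH2OH donates an oxygen lone pair into the empty p orbital of the cation, giving a protonated ether (an oxonium ion).
Step 3: A second solvent molecule removes the proton on oxygen, giving the neutral ether product.
Total: 3 elementary steps.

3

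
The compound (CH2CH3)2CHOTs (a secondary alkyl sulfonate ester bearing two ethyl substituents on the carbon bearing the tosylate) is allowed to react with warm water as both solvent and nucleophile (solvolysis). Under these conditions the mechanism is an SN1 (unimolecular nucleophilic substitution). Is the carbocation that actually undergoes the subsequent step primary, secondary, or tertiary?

Step 1: Unassisted departure of TsO⁻ (taking the C–O bonding pair) generates a secondary carbocation.
No single 1,2-shift to an adjacent carbon would give a more-substituted cation, so no rearrangement occurs.

secondary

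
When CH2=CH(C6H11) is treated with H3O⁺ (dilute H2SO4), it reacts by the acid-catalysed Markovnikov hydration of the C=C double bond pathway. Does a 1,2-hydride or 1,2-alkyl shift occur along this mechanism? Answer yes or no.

The first-formed carbocation is secondary.
The adjacent cyclohexyl carbon already bears 2 other carbon substituents and has a hydrogen to migrate; after a 1,2-hydride shift from that carbon the positive charge sits on a tertiary centre.
Tertiary is more stable than secondary, so the shift occurs.

yes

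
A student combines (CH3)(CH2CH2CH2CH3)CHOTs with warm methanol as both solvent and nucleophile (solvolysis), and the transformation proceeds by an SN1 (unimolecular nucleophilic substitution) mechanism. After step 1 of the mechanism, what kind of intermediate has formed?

Step 1: Unassisted departure of TsO⁻ (taking the C–O bonding pair) generates a secondary carbocation.
After step 1 the species present is a secondary carbocation.

secondary carbocation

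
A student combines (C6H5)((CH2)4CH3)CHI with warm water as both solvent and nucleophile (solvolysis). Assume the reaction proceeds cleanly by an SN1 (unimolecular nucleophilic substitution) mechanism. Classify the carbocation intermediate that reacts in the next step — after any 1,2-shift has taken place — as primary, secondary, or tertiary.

Step 1: The C–I bond breaks with both electrons going to the iodide; I⁻ leaves and a secondary carbocation remains.
No single 1,2-shift to an adjacent carbon would give a more-substituted cation, so no rearrangement occurs.

secondary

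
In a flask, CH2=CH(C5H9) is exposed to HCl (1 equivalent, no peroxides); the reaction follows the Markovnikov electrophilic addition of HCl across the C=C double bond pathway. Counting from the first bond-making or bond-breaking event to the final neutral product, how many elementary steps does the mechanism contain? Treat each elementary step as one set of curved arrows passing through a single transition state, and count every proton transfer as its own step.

Step 1: Electrophilic addition begins with the π(C=C) electrons forming a bond to the proton of HCl. Following Markovnikov's rule, the resulting cation is secondary. The H–Cl bond breaks heterolytically, releasing Cl⁻.
Step 2: Carbocation rearrangement: a 1,2-hydride shift from the adjacent cyclopentyl carbon converts the initially-formed secondary cation into the more stable tertiary cation.
Step 3: Nucleophilic attack by Cl⁻ on the carbocation completes the addition, giving R–Cl.
Total: 3 elementary steps.

3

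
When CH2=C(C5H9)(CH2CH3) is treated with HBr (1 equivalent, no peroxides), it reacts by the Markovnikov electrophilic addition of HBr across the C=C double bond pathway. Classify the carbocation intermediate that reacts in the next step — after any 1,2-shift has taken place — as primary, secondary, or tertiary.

tertiary

Step 1: The π electrons of the C=C bond attack a proton of HBr; Markovnikov addition places the new C–H on the less-substituted alkene carbon, so the positive charge ends up on the more-substituted carbon — a tertiary carbocation. The H–Br bond breaks heterolytically, releasing Br⁻.
No single 1,2-shift to an adjacent carbon would give a more-substituted cation, so no rearrangement occurs.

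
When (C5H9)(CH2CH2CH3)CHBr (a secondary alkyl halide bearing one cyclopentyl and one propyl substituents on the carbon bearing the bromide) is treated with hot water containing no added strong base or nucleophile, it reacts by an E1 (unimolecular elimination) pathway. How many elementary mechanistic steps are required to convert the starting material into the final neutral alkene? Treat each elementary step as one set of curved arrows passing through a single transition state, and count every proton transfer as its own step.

3

Step 1: Ionisation: the C–Br σ-bond cleaves heterolytically; both bonding electrons depart with Br⁻, leaving a secondary carbocation at the α-carbon.
Step 2: A hydride (H with its bonding pair) migrates from the adjacent cyclopentyl carbon to the cationic centre — a 1,2-hydride shift — upgrading the secondary cation to a tertiary one.
Step 3: A water molecule (solvent) deprotonates a β-carbon; as the C–H bond breaks, those electrons form the new alkene π bond.
Total: 3 elementary steps.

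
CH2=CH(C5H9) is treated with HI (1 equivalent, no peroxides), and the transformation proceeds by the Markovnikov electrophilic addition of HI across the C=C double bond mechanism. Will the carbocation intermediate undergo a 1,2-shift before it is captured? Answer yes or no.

yes

The first-formed carbocation is secondary.
The adjacent cyclopentyl carbon already bears 2 other carbon substituents and has a hydrogen to migrate; after a 1,2-hydride shift from that carbon the positive charge sits on a tertiary centre.
Tertiary is more stable than secondary, so the shift occurs.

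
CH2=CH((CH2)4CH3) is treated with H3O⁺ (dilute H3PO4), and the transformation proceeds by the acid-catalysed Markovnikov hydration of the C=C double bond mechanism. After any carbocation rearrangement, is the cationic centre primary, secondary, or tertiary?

secondary

Step 1: Protonation of the alkene by H3O⁺: the π bond acts as the nucleophile and picks up H⁺, giving the more stable (Markovnikov) secondary carbocation. H2O is released.
No single 1,2-shift to an adjacent carbon would give a more-substituted cation, so no rearrangement occurs.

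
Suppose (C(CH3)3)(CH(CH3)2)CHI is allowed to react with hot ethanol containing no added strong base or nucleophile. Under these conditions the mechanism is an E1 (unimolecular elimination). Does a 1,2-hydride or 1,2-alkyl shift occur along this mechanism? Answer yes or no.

yes

The first-formed carbocation is secondary.
The adjacent isopropyl carbon already bears 2 other carbon substituents and has a hydrogen to migrate; after a 1,2-hydride shift from that carbon the positive charge sits on a tertiary centre.
Tertiary is more stable than secondary, so the shift occurs.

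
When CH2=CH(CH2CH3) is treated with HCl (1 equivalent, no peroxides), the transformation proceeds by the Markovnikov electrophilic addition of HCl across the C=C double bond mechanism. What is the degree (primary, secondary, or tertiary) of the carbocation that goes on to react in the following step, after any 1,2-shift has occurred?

Step 1: Electrophilic addition begins with the π(C=C) electrons forming a bond to the proton of HCl. Following Markovnikov's rule, the resulting cation is secondary. The H–Cl bond breaks heterolytically, releasing Cl⁻.
No single 1,2-shift to an adjacent carbon would give a more-substituted cation, so no rearrangement occurs.

secondary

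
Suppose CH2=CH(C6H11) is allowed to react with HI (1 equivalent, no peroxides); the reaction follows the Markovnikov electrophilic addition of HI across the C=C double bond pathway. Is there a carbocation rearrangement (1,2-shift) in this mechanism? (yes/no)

yes

The first-formed carbocation is secondary.
The adjacent cyclohexyl carbon already bears 2 other carbon substituents and has a hydrogen to migrate; after a 1,2-hydride shift from that carbon the positive charge sits on a tertiary centre.
Tertiary is more stable than secondary, so the shift occurs.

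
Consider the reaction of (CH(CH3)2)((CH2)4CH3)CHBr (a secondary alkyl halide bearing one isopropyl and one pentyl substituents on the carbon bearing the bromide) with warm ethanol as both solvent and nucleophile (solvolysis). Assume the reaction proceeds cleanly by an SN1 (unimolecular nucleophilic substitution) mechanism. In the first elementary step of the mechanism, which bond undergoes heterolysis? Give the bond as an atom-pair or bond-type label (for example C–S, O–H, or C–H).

C–Br

Step 1: The C–Br bond breaks with both electrons going to the bromide; Br⁻ leaves and a secondary carbocation remains.
The bond broken in this step is the C–Br bond.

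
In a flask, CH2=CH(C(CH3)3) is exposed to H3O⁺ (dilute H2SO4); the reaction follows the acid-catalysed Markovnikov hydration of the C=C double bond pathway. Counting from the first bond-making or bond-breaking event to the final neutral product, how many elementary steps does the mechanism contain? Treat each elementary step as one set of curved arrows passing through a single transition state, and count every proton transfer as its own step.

4

Step 1: The π electrons of the C=C bond attack a proton of H3O⁺; Markovnikov addition places the new C–H on the less-substituted alkene carbon, so the positive charge ends up on the more-substituted carbon — a secondary carbocation. H2O is released.
Step 2: A 1,2-methyl shift from the adjacent tert-butyl carbon moves the positive charge from the secondary centre to an adjacent carbon, generating a more stable tertiary carbocation.
Step 3: Nucleophilic capture of the cation by H2O produces the protonated alcohol (an oxonium ion).
Step 4: H2O removes a proton from the oxonium oxygen, regenerating H3O⁺ and giving the neutral alcohol.
Total: 4 elementary steps.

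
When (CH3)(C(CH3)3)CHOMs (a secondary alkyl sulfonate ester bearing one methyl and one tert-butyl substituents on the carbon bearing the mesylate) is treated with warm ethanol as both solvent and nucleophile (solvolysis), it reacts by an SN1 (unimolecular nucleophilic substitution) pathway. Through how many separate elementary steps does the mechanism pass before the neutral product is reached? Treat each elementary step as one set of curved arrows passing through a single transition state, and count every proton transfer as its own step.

4

Step 1: Unassisted departure of MsO⁻ (taking the C–O bonding pair) generates a secondary carbocation.
Step 2: Carbocation rearrangement: a 1,2-methyl shift from the adjacent tert-butyl carbon converts the initially-formed secondary cation into the more stable tertiary cation.
Step 3: Nucleophilic capture: the oxygen of CH3CH2OH bonds to the cationic carbon, producing an oxonium-ion intermediate.
Step 4: Proton transfer from the O–H of the oxonium ion to a solvent molecule delivers the neutral ether.
Total: 4 elementary steps.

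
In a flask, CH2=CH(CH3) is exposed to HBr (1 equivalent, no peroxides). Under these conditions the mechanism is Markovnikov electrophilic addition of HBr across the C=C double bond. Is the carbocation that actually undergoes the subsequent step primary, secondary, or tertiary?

secondary

Step 1: The π electrons of the C=C bond attack a proton of HBr; Markovnikov addition places the new C–H on the less-substituted alkene carbon, so the positive charge ends up on the more-substituted carbon — a secondary carbocation. The H–Br bond breaks heterolytically, releasing Br⁻.
No single 1,2-shift to an adjacent carbon would give a more-substituted cation, so no rearrangement occurs.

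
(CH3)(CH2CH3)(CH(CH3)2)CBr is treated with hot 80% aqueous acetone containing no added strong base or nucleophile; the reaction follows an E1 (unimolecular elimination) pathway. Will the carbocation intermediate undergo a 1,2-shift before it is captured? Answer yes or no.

The first-formed carbocation is tertiary.
No single 1,2-shift to an adjacent carbon would produce a more-substituted cation than the one already present, so no rearrangement occurs.

no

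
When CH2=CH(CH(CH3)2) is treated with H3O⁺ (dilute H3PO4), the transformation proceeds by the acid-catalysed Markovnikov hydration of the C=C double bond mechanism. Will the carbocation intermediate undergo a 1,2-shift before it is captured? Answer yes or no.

yes

The first-formed carbocation is secondary.
The adjacent isopropyl carbon already bears 2 other carbon substituents and has a hydrogen to migrate; after a 1,2-hydride shift from that carbon the positive charge sits on a tertiary centre.
Tertiary is more stable than secondary, so the shift occurs.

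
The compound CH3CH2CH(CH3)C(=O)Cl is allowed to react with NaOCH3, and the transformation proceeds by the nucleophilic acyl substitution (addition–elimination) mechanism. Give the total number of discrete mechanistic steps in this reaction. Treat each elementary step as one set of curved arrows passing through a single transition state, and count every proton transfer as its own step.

2

Step 1: CH3O⁻ adds to the carbonyl carbon; the C=O π electrons shift onto oxygen and a tetrahedral alkoxide intermediate forms.
Step 2: An oxygen lone pair re-forms the C=O π bond as the C–Cl σ-bond breaks; Cl⁻ is expelled.
Total: 2 elementary steps.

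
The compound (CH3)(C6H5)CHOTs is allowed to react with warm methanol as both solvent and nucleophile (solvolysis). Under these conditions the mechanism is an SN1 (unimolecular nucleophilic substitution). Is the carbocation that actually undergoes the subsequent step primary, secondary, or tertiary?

Step 1: Rate-determining heterolysis of the C–O bond gives TsO⁻ and a secondary carbocation.
No single 1,2-shift to an adjacent carbon would give a more-substituted cation, so no rearrangement occurs.

secondary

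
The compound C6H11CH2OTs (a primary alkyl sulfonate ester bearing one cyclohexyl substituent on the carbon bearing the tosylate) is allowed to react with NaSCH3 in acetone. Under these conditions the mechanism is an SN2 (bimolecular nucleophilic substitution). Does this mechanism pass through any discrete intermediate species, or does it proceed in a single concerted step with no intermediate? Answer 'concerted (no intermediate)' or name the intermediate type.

Backside attack by CH3S⁻ on the carbon bearing the tosylate: the new C–S bond forms as the C–O bond breaks, with Walden inversion at carbon.
All bond changes occur in one transition state; no discrete intermediate is formed.

concerted (no intermediate)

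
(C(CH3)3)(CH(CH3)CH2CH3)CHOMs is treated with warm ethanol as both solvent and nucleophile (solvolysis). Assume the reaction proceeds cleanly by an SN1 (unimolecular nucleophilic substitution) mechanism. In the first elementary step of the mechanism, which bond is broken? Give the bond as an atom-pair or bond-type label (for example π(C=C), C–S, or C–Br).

Step 1: Rate-determining heterolysis of the C–O bond gives MsO⁻ and a secondary carbocation.
The bond broken in this step is the C–O bond.

C–O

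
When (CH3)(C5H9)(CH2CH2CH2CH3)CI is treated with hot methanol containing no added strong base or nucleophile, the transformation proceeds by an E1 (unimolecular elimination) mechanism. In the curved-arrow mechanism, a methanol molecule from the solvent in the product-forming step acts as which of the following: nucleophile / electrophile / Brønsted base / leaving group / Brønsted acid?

Step 2: A methanol molecule (solvent) deprotonates a β-carbon; as the C–H bond breaks, those electrons form the new alkene π bond.
A methanol molecule from the solvent in the product-forming step accepts a proton in a proton-transfer step — a Brønsted base.

Brønsted base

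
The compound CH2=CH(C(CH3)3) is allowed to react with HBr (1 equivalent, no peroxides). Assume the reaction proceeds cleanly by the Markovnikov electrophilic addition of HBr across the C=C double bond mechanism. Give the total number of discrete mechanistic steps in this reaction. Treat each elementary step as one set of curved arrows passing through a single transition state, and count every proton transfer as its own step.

3

Step 1: Electrophilic addition begins with the π(C=C) electrons forming a bond to the proton of HBr. Following Markovnikov's rule, the resulting cation is secondary. The H–Br bond breaks heterolytically, releasing Br⁻.
Step 2: Carbocation rearrangement: a 1,2-methyl shift from the adjacent tert-butyl carbon converts the initially-formed secondary cation into the more stable tertiary cation.
Step 3: The Br⁻ anion donates a lone pair to the carbocation, forming the new C–Br σ-bond and giving the neutral alkyl halide.
Total: 3 elementary steps.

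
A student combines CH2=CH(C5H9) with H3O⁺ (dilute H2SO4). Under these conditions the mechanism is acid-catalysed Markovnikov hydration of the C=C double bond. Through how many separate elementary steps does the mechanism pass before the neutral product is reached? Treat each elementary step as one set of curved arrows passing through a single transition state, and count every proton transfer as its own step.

4

Step 1: Electrophilic addition begins with the π(C=C) electrons forming a bond to the proton of H3O⁺. Following Markovnikov's rule, the resulting cation is secondary. H2O is released.
Step 2: A 1,2-hydride shift from the adjacent cyclopentyl carbon moves the positive charge from the secondary centre to an adjacent carbon, generating a more stable tertiary carbocation.
Step 3: Water acts as the nucleophile: an oxygen lone pair bonds to the cationic carbon, giving an oxonium-ion intermediate.
Step 4: Deprotonation of the oxonium ion by a water molecule delivers the neutral alcohol and regenerates the acid catalyst.
Total: 4 elementary steps.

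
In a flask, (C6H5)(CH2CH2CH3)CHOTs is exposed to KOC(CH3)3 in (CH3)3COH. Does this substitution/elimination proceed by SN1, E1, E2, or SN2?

Conditions: a strong/bulky base with a secondary substrate bearing a β-hydrogen.
These conditions are the textbook signature of the E2 pathway.
A strong (often hindered) base removes a β-H in concert with loss of the leaving group — bimolecular elimination.

E2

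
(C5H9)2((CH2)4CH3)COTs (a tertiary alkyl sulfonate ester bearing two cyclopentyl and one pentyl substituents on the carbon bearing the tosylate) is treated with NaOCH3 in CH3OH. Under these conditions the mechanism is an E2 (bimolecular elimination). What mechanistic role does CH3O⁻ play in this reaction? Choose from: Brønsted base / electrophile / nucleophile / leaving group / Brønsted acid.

Brønsted base

Step 1: In one step, CH3O⁻ pulls off a β-proton, the C–O bond cleaves, and a C=C double bond forms between the α- and β-carbons (E2, anti elimination).
CH3O⁻ accepts a proton in a proton-transfer step — a Brønsted base.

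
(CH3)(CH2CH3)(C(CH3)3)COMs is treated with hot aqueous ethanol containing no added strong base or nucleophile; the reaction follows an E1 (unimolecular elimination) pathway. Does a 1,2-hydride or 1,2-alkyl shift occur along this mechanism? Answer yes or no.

no

The first-formed carbocation is tertiary.
No single 1,2-shift to an adjacent carbon would produce a more-substituted cation than the one already present, so no rearrangement occurs.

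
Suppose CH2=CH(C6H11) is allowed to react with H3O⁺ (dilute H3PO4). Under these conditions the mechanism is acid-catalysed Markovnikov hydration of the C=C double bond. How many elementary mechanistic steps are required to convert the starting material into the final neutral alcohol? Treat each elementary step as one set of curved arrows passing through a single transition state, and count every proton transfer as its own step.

4

Step 1: The π electrons of the C=C bond attack a proton of H3O⁺; Markovnikov addition places the new C–H on the less-substituted alkene carbon, so the positive charge ends up on the more-substituted carbon — a secondary carbocation. H2O is released.
Step 2: A hydride (H with its bonding pair) migrates from the adjacent cyclohexyl carbon to the cationic centre — a 1,2-hydride shift — upgrading the secondary cation to a tertiary one.
Step 3: Water acts as the nucleophile: an oxygen lone pair bonds to the cationic carbon, giving an oxonium-ion intermediate.
Step 4: Deprotonation of the oxonium ion by a water molecule delivers the neutral alcohol and regenerates the acid catalyst.
Total: 4 elementary steps.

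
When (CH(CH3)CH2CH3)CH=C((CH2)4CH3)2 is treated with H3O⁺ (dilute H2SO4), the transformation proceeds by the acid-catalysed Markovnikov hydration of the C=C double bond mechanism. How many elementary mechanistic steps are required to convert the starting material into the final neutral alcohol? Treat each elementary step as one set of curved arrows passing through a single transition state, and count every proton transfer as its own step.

Step 1: The π electrons of the C=C bond attack a proton of H3O⁺; Markovnikov addition places the new C–H on the less-substituted alkene carbon, so the positive charge ends up on the more-substituted carbon — a tertiary carbocation. H2O is released.
(No 1,2-shift: no single shift to an adjacent carbon would give a more stable cation.)
Step 2: Nucleophilic capture of the cation by H2O produces the protonated alcohol (an oxonium ion).
Step 3: Proton transfer from the O–H of the oxonium ion to H2O completes the catalytic cycle and yields the alcohol.
Total: 3 elementary steps.

3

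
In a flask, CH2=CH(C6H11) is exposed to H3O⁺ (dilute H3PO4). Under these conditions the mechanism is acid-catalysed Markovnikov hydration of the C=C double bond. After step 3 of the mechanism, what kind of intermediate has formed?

Step 1: The π electrons of the C=C bond attack a proton of H3O⁺; Markovnikov addition places the new C–H on the less-substituted alkene carbon, so the positive charge ends up on the more-substituted carbon — a secondary carbocation. H2O is released.
Step 2: Carbocation rearrangement: a 1,2-hydride shift from the adjacent cyclohexyl carbon converts the initially-formed secondary cation into the more stable tertiary cation.
Step 3: A lone pair on the oxygen of H2O attacks the carbocation, forming a C–O bond and an oxonium ion (a protonated alcohol).
After step 3 the species present is an oxonium ion.

oxonium ion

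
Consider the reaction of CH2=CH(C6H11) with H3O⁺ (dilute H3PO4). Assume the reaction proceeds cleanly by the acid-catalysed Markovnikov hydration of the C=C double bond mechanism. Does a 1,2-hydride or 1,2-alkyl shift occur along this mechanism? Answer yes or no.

The first-formed carbocation is secondary.
The adjacent cyclohexyl carbon already bears 2 other carbon substituents and has a hydrogen to migrate; after a 1,2-hydride shift from that carbon the positive charge sits on a tertiary centre.
Tertiary is more stable than secondary, so the shift occurs.

yes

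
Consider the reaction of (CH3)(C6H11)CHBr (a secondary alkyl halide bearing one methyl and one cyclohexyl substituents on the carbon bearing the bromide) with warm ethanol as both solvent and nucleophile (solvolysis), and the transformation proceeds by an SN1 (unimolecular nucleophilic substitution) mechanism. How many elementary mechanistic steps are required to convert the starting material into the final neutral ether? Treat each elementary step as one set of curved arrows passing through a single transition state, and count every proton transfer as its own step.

4

Step 1: Ionisation: the C–Br σ-bond cleaves heterolytically; both bonding electrons depart with Br⁻, leaving a secondary carbocation at the α-carbon.
Step 2: A hydride (H with its bonding pair) migrates from the adjacent cyclohexyl carbon to the cationic centre — a 1,2-hydride shift — upgrading the secondary cation to a tertiary one.
Step 3: Nucleophilic capture: the oxygen of CH3CH2OH bonds to the cationic carbon, producing an oxonium-ion intermediate.
Step 4: Deprotonation of the oxonium oxygen by solvent ethanol yields the neutral ether.
Total: 4 elementary steps.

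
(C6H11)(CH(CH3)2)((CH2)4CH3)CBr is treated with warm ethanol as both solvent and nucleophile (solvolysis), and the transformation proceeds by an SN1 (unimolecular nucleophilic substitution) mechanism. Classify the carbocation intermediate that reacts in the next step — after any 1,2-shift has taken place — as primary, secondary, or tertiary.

Step 1: Ionisation: the C–Br σ-bond cleaves heterolytically; both bonding electrons depart with Br⁻, leaving a tertiary carbocation at the α-carbon.
No single 1,2-shift to an adjacent carbon would give a more-substituted cation, so no rearrangement occurs.

tertiary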